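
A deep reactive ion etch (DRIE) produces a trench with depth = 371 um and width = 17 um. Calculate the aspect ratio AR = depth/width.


Step 1: AR = depth / width
Step 2: AR = 371 / 17
AR = 21.8


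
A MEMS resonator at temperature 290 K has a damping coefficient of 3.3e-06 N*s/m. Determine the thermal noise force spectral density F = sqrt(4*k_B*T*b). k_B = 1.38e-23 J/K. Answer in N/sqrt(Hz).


Step 1: Compute 4 * k_B * T * b
= 4 * 1.38e-23 * 290 * 3.3e-06
= 5.2826e-26 N^2/Hz
Step 2: F_noise = sqrt(5.2826e-26)
F_noise = 2.30e-13 N/sqrt(Hz)


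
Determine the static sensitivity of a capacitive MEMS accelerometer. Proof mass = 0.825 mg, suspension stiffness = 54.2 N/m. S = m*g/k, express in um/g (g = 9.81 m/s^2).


Step 1: Convert mass: m = 0.825 mg = 8.25e-07 kg
Step 2: S = m * g / k = 8.25e-07 * 9.81 / 54.2
Step 3: S = 1.49e-07 m/g
Step 4: Convert to um/g: S = 0.149 um/g


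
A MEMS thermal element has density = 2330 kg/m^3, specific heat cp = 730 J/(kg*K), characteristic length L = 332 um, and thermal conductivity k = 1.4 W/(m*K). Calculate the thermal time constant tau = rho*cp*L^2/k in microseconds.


Step 1: Convert L to m: L = 332e-6 m
Step 2: L^2 = (332e-6)^2 = 1.10224e-07 m^2
Step 3: tau = 2330 * 730 * 1.10224e-07 / 1.4 = 1.3391428686e-01 s
Step 4: Convert to microseconds (multiply by 1e6).
tau = 133914.287 us


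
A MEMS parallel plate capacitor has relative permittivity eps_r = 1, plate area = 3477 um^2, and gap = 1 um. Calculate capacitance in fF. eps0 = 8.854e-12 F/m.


Step 1: Convert area to m^2: A = 3477e-12 m^2
Step 2: Convert gap to m: d = 1e-6 m
Step 3: C = eps0 * eps_r * A / d
C = 8.854e-12 * 1 * 3477e-12 / 1e-6
Step 4: Convert to fF (multiply by 1e15).
C = 30.79 fF


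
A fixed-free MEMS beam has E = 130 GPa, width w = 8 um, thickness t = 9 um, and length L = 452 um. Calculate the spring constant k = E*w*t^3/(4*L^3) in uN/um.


Step 1: Convert E to consistent units (1 GPa = 1000 uN/um^2).
E = 130 GPa = 130000 uN/um^2
Step 2: Compute t^3 = 9^3 = 729
Step 3: Compute L^3 = 452^3 = 92345408
Step 4: k = 130000 * 8 * 729 / (4 * 92345408)
k = 2.0525 uN/um


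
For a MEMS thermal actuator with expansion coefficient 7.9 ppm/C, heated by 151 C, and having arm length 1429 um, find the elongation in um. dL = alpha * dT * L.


Step 1: Convert CTE: alpha = 7.9 ppm/C = 7.9e-6 /C
Step 2: dL = 7.9e-6 * 151 * 1429
dL = 1.7047 um


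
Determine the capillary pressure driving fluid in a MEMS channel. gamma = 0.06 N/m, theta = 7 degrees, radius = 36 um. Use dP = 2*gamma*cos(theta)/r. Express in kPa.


Step 1: cos(7 deg) = 0.9925
Step 2: Convert r to m: r = 36e-6 m
Step 3: dP = 2 * 0.06 * 0.9925 / 36e-6 = 3308.3 Pa
Step 4: Convert Pa to kPa (divide by 1000).
dP = 3.31 kPa


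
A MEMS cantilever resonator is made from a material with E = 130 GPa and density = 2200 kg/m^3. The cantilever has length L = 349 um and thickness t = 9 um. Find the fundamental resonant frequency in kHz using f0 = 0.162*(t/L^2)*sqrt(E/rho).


Step 1: Convert units to SI.
t_SI = 9e-6 m, L_SI = 349e-6 m
Step 2: Calculate sqrt(E/rho).
sqrt(130e9 / 2200) = 7687.06 m/s
Step 3: Compute f0.
f0 = 0.162 * 9e-6 / (349e-6)^2 * 7687.06 = 92016.8 Hz = 92.02 kHz


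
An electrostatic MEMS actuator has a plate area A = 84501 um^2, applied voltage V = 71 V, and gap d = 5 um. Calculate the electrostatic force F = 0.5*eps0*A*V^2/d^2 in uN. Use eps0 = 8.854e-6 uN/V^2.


Step 1: Identify parameters.
eps0 = 8.854e-6 uN/V^2, A = 84501 um^2, V = 71 V, d = 5 um
Step 2: Compute V^2 = 71^2 = 5041
Step 3: Compute d^2 = 5^2 = 25
Step 4: F = 0.5 * 8.854e-6 * 84501 * 5041 / 25
F = 75.431 uN


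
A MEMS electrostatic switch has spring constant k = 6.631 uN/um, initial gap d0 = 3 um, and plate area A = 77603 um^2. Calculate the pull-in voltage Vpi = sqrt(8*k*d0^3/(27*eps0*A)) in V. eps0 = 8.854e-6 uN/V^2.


Step 1: Compute numerator: 8 * k * d0^3 = 8 * 6.631 * 3^3 = 1432.296
Step 2: Compute denominator: 27 * eps0 * A = 27 * 8.854e-6 * 77603 = 18.551618
Step 3: Vpi = sqrt(1432.296 / 18.551618)
Vpi = 8.79 V


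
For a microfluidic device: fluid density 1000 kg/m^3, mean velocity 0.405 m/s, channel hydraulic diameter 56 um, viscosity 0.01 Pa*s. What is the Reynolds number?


Step 1: Convert Dh to meters: Dh = 56e-6 m
Step 2: Re = rho * v * Dh / mu
Re = 1000 * 0.405 * 56e-6 / 0.01
Re = 2.268


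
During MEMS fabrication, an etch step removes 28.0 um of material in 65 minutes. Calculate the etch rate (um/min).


Step 1: Etch rate = depth / time
Step 2: rate = 28.0 / 65
rate = 0.431 um/min


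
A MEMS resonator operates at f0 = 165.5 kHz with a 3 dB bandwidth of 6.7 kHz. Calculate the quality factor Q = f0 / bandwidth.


Step 1: Q = f0 / bandwidth
Step 2: Q = 165.5 / 6.7
Q = 24.7


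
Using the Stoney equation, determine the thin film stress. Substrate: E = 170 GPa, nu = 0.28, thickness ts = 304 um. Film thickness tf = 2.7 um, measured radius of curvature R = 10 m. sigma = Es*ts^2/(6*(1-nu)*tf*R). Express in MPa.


Step 1: Compute numerator: Es * ts^2 = 170 * 304^2 = 15710720 (GPa*um^2)
Step 2: Compute denominator (R in um): 6*(1-nu)*tf*R = 6*0.72*2.7*10e6 = 116640000.0 (um^2)
Step 3: sigma (GPa) = 15710720 / 116640000.0 = 1.34694e-01 GPa
Step 4: Convert to MPa (x1000): sigma = 134.7 MPa


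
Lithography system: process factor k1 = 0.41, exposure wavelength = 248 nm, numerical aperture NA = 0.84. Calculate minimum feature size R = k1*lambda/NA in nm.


Step 1: Identify values: k1 = 0.41, lambda = 248 nm, NA = 0.84
Step 2: R = k1 * lambda / NA
R = 0.41 * 248 / 0.84
R = 121.0 nm


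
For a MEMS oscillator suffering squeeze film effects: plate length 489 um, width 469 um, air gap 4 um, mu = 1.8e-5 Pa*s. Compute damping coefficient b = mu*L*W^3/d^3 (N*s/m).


Step 1: Convert to SI.
L = 489e-6 m, W = 469e-6 m, d = 4e-6 m
Step 2: W^3 = (469e-6)^3 = 1.03e-10 m^3
Step 3: d^3 = (4e-6)^3 = 6.40e-17 m^3
Step 4: b = 1.8e-5 * 489e-6 * 1.03e-10 / 6.40e-17
b = 1.42e-02 N*s/m


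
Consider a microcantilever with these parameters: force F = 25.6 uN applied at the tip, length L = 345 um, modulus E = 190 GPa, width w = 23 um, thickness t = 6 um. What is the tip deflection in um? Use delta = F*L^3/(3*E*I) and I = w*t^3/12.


Step 1: Calculate the second moment of area.
I = w * t^3 / 12 = 23 * 6^3 / 12 = 414.0 um^4
Step 2: Convert E to consistent units (1 GPa = 1000 uN/um^2).
E = 190 GPa = 190000 uN/um^2
Step 3: Calculate tip deflection.
delta = F * L^3 / (3 * E * I)
delta = 25.6 * 345^3 / (3 * 190000 * 414.0)
delta = 4.4547 um


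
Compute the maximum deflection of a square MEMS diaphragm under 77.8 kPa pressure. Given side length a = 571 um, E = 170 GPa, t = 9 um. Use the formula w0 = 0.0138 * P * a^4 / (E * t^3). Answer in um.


Step 1: Convert pressure to compatible units (E is in GPa, so P in GPa).
P = 77.8 kPa = 77.8e-6 GPa
Step 2: Compute numerator: 0.0138 * P * a^4.
a^4 = 571^4 = 106302733681
numerator = 0.0138 * 77.8e-6 * 106302733681 = 1.14131e+05
Step 3: Compute denominator: E * t^3 = 170 * 9^3 = 123930
Step 4: w0 = numerator / denominator = 1.14131e+05 / 123930 = 0.9209 um


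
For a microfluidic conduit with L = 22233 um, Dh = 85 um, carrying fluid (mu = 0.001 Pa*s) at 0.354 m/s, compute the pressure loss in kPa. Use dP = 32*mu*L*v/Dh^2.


Step 1: Convert to SI: L = 22233e-6 m, Dh = 85e-6 m
Step 2: dP = 32 * 0.001 * 22233e-6 * 0.354 / (85e-6)^2
Step 3: dP = 34858.88 Pa
Step 4: Convert to kPa: dP = 34.86 kPa


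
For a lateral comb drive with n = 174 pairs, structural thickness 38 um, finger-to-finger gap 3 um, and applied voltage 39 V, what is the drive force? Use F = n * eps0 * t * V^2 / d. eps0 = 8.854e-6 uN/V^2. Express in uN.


Step 1: Parameters: n=174, eps0=8.854e-6 uN/V^2, t=38 um, V=39 V, d=3 um
Step 2: V^2 = 1521
Step 3: F = 174 * 8.854e-6 * 38 * 1521 / 3
F = 29.681 uN


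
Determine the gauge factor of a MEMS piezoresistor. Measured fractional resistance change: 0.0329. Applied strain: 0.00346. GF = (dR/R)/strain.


Step 1: Identify values.
dR/R = 0.0329, strain = 0.00346
Step 2: GF = (dR/R) / strain = 0.0329 / 0.00346
GF = 9.5


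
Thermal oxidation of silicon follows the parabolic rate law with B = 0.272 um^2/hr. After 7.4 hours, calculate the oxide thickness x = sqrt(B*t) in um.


Step 1: Compute B*t = 0.272 * 7.4 = 2.0128
Step 2: x = sqrt(2.0128)
x = 1.419 um


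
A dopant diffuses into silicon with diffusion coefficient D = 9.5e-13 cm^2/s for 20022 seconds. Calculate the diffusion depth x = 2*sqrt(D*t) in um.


Step 1: Compute D*t = 9.5e-13 * 20022 = 1.90209e-08 cm^2
Step 2: sqrt(D*t) = 1.37916e-04 cm
Step 3: x = 2 * 1.37916e-04 cm = 2.75832e-04 cm
Step 4: Convert to um (1 cm = 1e4 um): x = 2.758 um


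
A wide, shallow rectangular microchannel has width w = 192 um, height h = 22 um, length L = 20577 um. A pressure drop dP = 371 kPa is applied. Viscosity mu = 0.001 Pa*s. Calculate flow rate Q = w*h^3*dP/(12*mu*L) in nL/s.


Step 1: Convert all dimensions to SI (meters).
w = 192e-6 m, h = 22e-6 m, L = 20577e-6 m, dP = 371e3 Pa
Step 2: Q = w * h^3 * dP / (12 * mu * L)
Q = 192e-6 * (22e-6)^3 * 371e3 / (12 * 0.001 * 20577e-6) = 3.07170763e-09 m^3/s
Step 3: Convert Q from m^3/s to nL/s (1 m^3 = 1e12 nL, so multiply by 1e12).
Q = 3071.708 nL/s


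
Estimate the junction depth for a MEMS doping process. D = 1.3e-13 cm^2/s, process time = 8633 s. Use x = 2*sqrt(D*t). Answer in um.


Step 1: Compute D*t = 1.3e-13 * 8633 = 1.12229e-09 cm^2
Step 2: sqrt(D*t) = 3.35e-05 cm
Step 3: x = 2 * 3.35e-05 cm = 6.7e-05 cm
Step 4: Convert to um (1 cm = 1e4 um): x = 0.67 um


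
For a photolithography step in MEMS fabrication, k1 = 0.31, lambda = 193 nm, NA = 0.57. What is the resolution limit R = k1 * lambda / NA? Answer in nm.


Step 1: Identify values: k1 = 0.31, lambda = 193 nm, NA = 0.57
Step 2: R = k1 * lambda / NA
R = 0.31 * 193 / 0.57
R = 105.0 nm


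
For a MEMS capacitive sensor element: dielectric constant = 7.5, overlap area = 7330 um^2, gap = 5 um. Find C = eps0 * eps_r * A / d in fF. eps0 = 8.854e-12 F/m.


Step 1: Convert area to m^2: A = 7330e-12 m^2
Step 2: Convert gap to m: d = 5e-6 m
Step 3: C = eps0 * eps_r * A / d
C = 8.854e-12 * 7.5 * 7330e-12 / 5e-6
Step 4: Convert to fF (multiply by 1e15).
C = 97.35 fF


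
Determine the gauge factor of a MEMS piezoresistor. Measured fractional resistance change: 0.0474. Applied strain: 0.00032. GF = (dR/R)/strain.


Step 1: Identify values.
dR/R = 0.0474, strain = 0.00032
Step 2: GF = (dR/R) / strain = 0.0474 / 0.00032
GF = 148.1


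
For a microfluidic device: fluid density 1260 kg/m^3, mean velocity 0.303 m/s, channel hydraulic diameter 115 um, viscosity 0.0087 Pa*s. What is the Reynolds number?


Step 1: Convert Dh to meters: Dh = 115e-6 m
Step 2: Re = rho * v * Dh / mu
Re = 1260 * 0.303 * 115e-6 / 0.0087
Re = 5.047


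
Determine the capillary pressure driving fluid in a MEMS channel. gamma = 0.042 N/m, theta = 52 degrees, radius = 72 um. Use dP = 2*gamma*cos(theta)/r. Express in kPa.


Step 1: cos(52 deg) = 0.6157
Step 2: Convert r to m: r = 72e-6 m
Step 3: dP = 2 * 0.042 * 0.6157 / 72e-6 = 718.3 Pa
Step 4: Convert Pa to kPa (divide by 1000).
dP = 0.72 kPa


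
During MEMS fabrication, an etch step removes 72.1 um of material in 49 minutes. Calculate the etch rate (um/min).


Step 1: Etch rate = depth / time
Step 2: rate = 72.1 / 49
rate = 1.471 um/min


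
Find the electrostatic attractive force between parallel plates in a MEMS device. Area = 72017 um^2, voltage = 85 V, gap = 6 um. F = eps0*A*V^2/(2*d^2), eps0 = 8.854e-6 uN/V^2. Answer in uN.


Step 1: Identify parameters.
eps0 = 8.854e-6 uN/V^2, A = 72017 um^2, V = 85 V, d = 6 um
Step 2: Compute V^2 = 85^2 = 7225
Step 3: Compute d^2 = 6^2 = 36
Step 4: F = 0.5 * 8.854e-6 * 72017 * 7225 / 36
F = 63.985 uN


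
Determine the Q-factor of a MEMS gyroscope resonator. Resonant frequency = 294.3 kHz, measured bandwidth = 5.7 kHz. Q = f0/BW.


Step 1: Q = f0 / bandwidth
Step 2: Q = 294.3 / 5.7
Q = 51.6


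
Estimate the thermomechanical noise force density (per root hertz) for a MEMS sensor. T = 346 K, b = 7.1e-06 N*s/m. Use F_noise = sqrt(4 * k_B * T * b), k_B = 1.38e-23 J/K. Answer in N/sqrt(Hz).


Step 1: Compute 4 * k_B * T * b
= 4 * 1.38e-23 * 346 * 7.1e-06
= 1.3560e-25 N^2/Hz
Step 2: F_noise = sqrt(1.3560e-25)
F_noise = 3.68e-13 N/sqrt(Hz)


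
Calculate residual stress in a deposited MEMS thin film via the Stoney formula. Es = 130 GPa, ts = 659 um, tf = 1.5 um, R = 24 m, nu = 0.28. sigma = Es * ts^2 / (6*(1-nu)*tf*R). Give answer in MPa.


Step 1: Compute numerator: Es * ts^2 = 130 * 659^2 = 56456530 (GPa*um^2)
Step 2: Compute denominator (R in um): 6*(1-nu)*tf*R = 6*0.72*1.5*24e6 = 155520000.0 (um^2)
Step 3: sigma (GPa) = 56456530 / 155520000.0 = 3.63018e-01 GPa
Step 4: Convert to MPa (x1000): sigma = 363.0 MPa


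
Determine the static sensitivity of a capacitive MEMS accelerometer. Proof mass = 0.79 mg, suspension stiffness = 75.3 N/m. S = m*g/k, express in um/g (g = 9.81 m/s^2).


Step 1: Convert mass: m = 0.79 mg = 7.90e-07 kg
Step 2: S = m * g / k = 7.90e-07 * 9.81 / 75.3
Step 3: S = 1.03e-07 m/g
Step 4: Convert to um/g: S = 0.103 um/g


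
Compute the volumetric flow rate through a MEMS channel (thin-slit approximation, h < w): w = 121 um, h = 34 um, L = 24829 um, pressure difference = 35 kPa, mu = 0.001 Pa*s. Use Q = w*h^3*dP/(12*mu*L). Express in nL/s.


Step 1: Convert all dimensions to SI (meters).
w = 121e-6 m, h = 34e-6 m, L = 24829e-6 m, dP = 35e3 Pa
Step 2: Q = w * h^3 * dP / (12 * mu * L)
Q = 121e-6 * (34e-6)^3 * 35e3 / (12 * 0.001 * 24829e-6) = 5.5866272e-10 m^3/s
Step 3: Convert Q from m^3/s to nL/s (1 m^3 = 1e12 nL, so multiply by 1e12).
Q = 558.663 nL/s


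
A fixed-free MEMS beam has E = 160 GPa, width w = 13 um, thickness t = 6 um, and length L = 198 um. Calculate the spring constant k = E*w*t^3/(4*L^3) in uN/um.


Step 1: Convert E to consistent units (1 GPa = 1000 uN/um^2).
E = 160 GPa = 160000 uN/um^2
Step 2: Compute t^3 = 6^3 = 216
Step 3: Compute L^3 = 198^3 = 7762392
Step 4: k = 160000 * 13 * 216 / (4 * 7762392)
k = 14.4698 uN/um


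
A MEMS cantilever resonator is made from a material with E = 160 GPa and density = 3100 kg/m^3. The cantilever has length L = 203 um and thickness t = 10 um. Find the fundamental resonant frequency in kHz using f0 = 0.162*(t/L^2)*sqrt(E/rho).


Step 1: Convert units to SI.
t_SI = 10e-6 m, L_SI = 203e-6 m
Step 2: Calculate sqrt(E/rho).
sqrt(160e9 / 3100) = 7184.21 m/s
Step 3: Compute f0.
f0 = 0.162 * 10e-6 / (203e-6)^2 * 7184.21 = 282424.2 Hz = 282.42 kHz


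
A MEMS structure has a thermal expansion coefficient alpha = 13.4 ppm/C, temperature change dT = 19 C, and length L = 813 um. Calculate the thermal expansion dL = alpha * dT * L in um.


Step 1: Convert CTE: alpha = 13.4 ppm/C = 13.4e-6 /C
Step 2: dL = 13.4e-6 * 19 * 813
dL = 0.207 um


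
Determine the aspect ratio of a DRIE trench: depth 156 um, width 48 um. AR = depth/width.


Step 1: AR = depth / width
Step 2: AR = 156 / 48
AR = 3.3


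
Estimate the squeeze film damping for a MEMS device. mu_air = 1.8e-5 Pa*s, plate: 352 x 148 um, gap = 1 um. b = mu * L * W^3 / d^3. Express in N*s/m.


Step 1: Convert to SI.
L = 352e-6 m, W = 148e-6 m, d = 1e-6 m
Step 2: W^3 = (148e-6)^3 = 3.24e-12 m^3
Step 3: d^3 = (1e-6)^3 = 1.00e-18 m^3
Step 4: b = 1.8e-5 * 352e-6 * 3.24e-12 / 1.00e-18
b = 2.05e-02 N*s/m


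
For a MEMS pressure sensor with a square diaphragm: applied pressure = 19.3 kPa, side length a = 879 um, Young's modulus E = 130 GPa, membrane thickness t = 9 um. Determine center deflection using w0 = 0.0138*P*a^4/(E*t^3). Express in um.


Step 1: Convert pressure to compatible units (E is in GPa, so P in GPa).
P = 19.3 kPa = 19.3e-6 GPa
Step 2: Compute numerator: 0.0138 * P * a^4.
a^4 = 879^4 = 596974114881
numerator = 0.0138 * 19.3e-6 * 596974114881 = 1.589981e+05
Step 3: Compute denominator: E * t^3 = 130 * 9^3 = 94770
Step 4: w0 = numerator / denominator = 1.589981e+05 / 94770 = 1.6777 um


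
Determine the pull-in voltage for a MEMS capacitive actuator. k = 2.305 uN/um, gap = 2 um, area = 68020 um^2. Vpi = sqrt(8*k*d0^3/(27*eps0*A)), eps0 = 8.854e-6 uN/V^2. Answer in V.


Step 1: Compute numerator: 8 * k * d0^3 = 8 * 2.305 * 2^3 = 147.52
Step 2: Compute denominator: 27 * eps0 * A = 27 * 8.854e-6 * 68020 = 16.260725
Step 3: Vpi = sqrt(147.52 / 16.260725)
Vpi = 3.01 V


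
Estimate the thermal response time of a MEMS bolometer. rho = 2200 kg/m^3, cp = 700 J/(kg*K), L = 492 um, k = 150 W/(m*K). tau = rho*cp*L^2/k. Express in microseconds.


Step 1: Convert L to m: L = 492e-6 m
Step 2: L^2 = (492e-6)^2 = 2.42064e-07 m^2
Step 3: tau = 2200 * 700 * 2.42064e-07 / 150 = 2.4851904e-03 s
Step 4: Convert to microseconds (multiply by 1e6).
tau = 2485.19 us


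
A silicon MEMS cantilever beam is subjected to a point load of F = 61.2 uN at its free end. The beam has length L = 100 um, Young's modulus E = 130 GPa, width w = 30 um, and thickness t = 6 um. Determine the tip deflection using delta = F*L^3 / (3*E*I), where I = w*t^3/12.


Step 1: Calculate the second moment of area.
I = w * t^3 / 12 = 30 * 6^3 / 12 = 540.0 um^4
Step 2: Convert E to consistent units (1 GPa = 1000 uN/um^2).
E = 130 GPa = 130000 uN/um^2
Step 3: Calculate tip deflection.
delta = F * L^3 / (3 * E * I)
delta = 61.2 * 100^3 / (3 * 130000 * 540.0)
delta = 0.2906 um


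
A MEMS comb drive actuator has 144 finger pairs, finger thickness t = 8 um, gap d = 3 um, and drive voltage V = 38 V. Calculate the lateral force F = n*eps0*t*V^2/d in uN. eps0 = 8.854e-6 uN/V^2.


Step 1: Parameters: n=144, eps0=8.854e-6 uN/V^2, t=8 um, V=38 V, d=3 um
Step 2: V^2 = 1444
Step 3: F = 144 * 8.854e-6 * 8 * 1444 / 3
F = 4.91 uN


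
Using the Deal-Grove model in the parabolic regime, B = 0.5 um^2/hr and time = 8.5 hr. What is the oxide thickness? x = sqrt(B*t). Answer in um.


Step 1: Compute B*t = 0.5 * 8.5 = 4.25
Step 2: x = sqrt(4.25)
x = 2.062 um


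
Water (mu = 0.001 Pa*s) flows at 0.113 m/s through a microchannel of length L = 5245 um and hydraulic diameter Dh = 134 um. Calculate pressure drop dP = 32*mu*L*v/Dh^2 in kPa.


Step 1: Convert to SI: L = 5245e-6 m, Dh = 134e-6 m
Step 2: dP = 32 * 0.001 * 5245e-6 * 0.113 / (134e-6)^2
Step 3: dP = 1056.24 Pa
Step 4: Convert to kPa: dP = 1.06 kPa


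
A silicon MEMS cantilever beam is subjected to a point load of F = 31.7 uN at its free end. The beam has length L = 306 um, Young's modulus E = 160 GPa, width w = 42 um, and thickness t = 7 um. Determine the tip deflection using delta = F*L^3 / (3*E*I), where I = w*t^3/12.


Step 1: Calculate the second moment of area.
I = w * t^3 / 12 = 42 * 7^3 / 12 = 1200.5 um^4
Step 2: Convert E to consistent units (1 GPa = 1000 uN/um^2).
E = 160 GPa = 160000 uN/um^2
Step 3: Calculate tip deflection.
delta = F * L^3 / (3 * E * I)
delta = 31.7 * 306^3 / (3 * 160000 * 1200.5)
delta = 1.5762 um


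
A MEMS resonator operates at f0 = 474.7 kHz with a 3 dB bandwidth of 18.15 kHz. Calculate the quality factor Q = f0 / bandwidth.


Step 1: Q = f0 / bandwidth
Step 2: Q = 474.7 / 18.15
Q = 26.2


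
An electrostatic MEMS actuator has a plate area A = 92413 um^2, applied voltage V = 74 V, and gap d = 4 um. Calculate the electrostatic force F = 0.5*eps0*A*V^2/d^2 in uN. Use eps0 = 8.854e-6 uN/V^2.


Step 1: Identify parameters.
eps0 = 8.854e-6 uN/V^2, A = 92413 um^2, V = 74 V, d = 4 um
Step 2: Compute V^2 = 74^2 = 5476
Step 3: Compute d^2 = 4^2 = 16
Step 4: F = 0.5 * 8.854e-6 * 92413 * 5476 / 16
F = 140.019 uN


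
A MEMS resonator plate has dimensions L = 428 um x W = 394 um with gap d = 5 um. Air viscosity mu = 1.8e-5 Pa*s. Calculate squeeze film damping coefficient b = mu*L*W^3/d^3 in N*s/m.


Step 1: Convert to SI.
L = 428e-6 m, W = 394e-6 m, d = 5e-6 m
Step 2: W^3 = (394e-6)^3 = 6.12e-11 m^3
Step 3: d^3 = (5e-6)^3 = 1.25e-16 m^3
Step 4: b = 1.8e-5 * 428e-6 * 6.12e-11 / 1.25e-16
b = 3.77e-03 N*s/m


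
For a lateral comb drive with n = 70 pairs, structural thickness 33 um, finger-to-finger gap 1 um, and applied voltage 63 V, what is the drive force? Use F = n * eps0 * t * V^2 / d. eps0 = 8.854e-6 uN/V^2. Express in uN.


Step 1: Parameters: n=70, eps0=8.854e-6 uN/V^2, t=33 um, V=63 V, d=1 um
Step 2: V^2 = 3969
Step 3: F = 70 * 8.854e-6 * 33 * 3969 / 1
F = 81.177 uN


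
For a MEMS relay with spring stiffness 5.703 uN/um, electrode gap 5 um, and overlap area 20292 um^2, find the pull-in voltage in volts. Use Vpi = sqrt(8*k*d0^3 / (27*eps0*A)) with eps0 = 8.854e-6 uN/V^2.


Step 1: Compute numerator: 8 * k * d0^3 = 8 * 5.703 * 5^3 = 5703.0
Step 2: Compute denominator: 27 * eps0 * A = 27 * 8.854e-6 * 20292 = 4.850965
Step 3: Vpi = sqrt(5703.0 / 4.850965)
Vpi = 34.29 V


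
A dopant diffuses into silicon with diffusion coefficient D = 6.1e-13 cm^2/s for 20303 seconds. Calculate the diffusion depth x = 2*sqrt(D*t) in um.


Step 1: Compute D*t = 6.1e-13 * 20303 = 1.238483e-08 cm^2
Step 2: sqrt(D*t) = 1.11287e-04 cm
Step 3: x = 2 * 1.11287e-04 cm = 2.22574e-04 cm
Step 4: Convert to um (1 cm = 1e4 um): x = 2.226 um


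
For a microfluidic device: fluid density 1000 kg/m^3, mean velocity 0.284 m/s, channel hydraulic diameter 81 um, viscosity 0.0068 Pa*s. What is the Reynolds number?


Step 1: Convert Dh to meters: Dh = 81e-6 m
Step 2: Re = rho * v * Dh / mu
Re = 1000 * 0.284 * 81e-6 / 0.0068
Re = 3.383


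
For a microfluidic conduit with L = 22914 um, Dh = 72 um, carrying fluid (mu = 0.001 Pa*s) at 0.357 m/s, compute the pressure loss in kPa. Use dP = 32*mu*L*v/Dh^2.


Step 1: Convert to SI: L = 22914e-6 m, Dh = 72e-6 m
Step 2: dP = 32 * 0.001 * 22914e-6 * 0.357 / (72e-6)^2
Step 3: dP = 50495.67 Pa
Step 4: Convert to kPa: dP = 50.5 kPa


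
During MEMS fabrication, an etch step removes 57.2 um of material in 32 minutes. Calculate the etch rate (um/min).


Step 1: Etch rate = depth / time
Step 2: rate = 57.2 / 32
rate = 1.788 um/min


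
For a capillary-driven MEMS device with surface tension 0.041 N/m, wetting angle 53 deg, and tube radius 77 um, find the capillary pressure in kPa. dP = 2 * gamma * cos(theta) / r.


Step 1: cos(53 deg) = 0.6018
Step 2: Convert r to m: r = 77e-6 m
Step 3: dP = 2 * 0.041 * 0.6018 / 77e-6 = 640.9 Pa
Step 4: Convert Pa to kPa (divide by 1000).
dP = 0.64 kPa


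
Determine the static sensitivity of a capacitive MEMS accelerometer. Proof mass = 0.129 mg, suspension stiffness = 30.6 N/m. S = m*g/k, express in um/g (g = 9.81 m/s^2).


Step 1: Convert mass: m = 0.129 mg = 1.29e-07 kg
Step 2: S = m * g / k = 1.29e-07 * 9.81 / 30.6
Step 3: S = 4.14e-08 m/g
Step 4: Convert to um/g: S = 0.041 um/g


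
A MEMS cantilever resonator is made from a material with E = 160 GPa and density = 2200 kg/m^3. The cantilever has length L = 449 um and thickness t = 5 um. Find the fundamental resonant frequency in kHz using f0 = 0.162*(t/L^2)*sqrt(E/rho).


Step 1: Convert units to SI.
t_SI = 5e-6 m, L_SI = 449e-6 m
Step 2: Calculate sqrt(E/rho).
sqrt(160e9 / 2200) = 8528.03 m/s
Step 3: Compute f0.
f0 = 0.162 * 5e-6 / (449e-6)^2 * 8528.03 = 34264.2 Hz = 34.26 kHz


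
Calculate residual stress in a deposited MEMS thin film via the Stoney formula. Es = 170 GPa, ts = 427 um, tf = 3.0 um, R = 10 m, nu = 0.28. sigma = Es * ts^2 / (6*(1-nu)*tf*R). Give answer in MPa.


Step 1: Compute numerator: Es * ts^2 = 170 * 427^2 = 30995930 (GPa*um^2)
Step 2: Compute denominator (R in um): 6*(1-nu)*tf*R = 6*0.72*3.0*10e6 = 129600000.0 (um^2)
Step 3: sigma (GPa) = 30995930 / 129600000.0 = 2.39166e-01 GPa
Step 4: Convert to MPa (x1000): sigma = 239.2 MPa


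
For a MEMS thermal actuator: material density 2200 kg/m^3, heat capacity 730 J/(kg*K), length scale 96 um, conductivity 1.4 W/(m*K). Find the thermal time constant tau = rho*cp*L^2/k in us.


Step 1: Convert L to m: L = 96e-6 m
Step 2: L^2 = (96e-6)^2 = 9.216e-09 m^2
Step 3: tau = 2200 * 730 * 9.216e-09 / 1.4 = 1.057206857e-02 s
Step 4: Convert to microseconds (multiply by 1e6).
tau = 10572.069 us


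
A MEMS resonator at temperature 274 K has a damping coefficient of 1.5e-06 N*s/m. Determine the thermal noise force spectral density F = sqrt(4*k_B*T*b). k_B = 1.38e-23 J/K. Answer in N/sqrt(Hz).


Step 1: Compute 4 * k_B * T * b
= 4 * 1.38e-23 * 274 * 1.5e-06
= 2.2687e-26 N^2/Hz
Step 2: F_noise = sqrt(2.2687e-26)
F_noise = 1.51e-13 N/sqrt(Hz)


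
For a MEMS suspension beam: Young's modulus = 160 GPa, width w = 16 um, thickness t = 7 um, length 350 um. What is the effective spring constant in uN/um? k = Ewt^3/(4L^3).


Step 1: Convert E to consistent units (1 GPa = 1000 uN/um^2).
E = 160 GPa = 160000 uN/um^2
Step 2: Compute t^3 = 7^3 = 343
Step 3: Compute L^3 = 350^3 = 42875000
Step 4: k = 160000 * 16 * 343 / (4 * 42875000)
k = 5.12 uN/um


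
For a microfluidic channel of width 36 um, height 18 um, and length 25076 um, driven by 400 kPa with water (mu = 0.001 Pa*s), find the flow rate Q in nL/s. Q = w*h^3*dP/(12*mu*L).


Step 1: Convert all dimensions to SI (meters).
w = 36e-6 m, h = 18e-6 m, L = 25076e-6 m, dP = 400e3 Pa
Step 2: Q = w * h^3 * dP / (12 * mu * L)
Q = 36e-6 * (18e-6)^3 * 400e3 / (12 * 0.001 * 25076e-6) = 2.7908757e-10 m^3/s
Step 3: Convert Q from m^3/s to nL/s (1 m^3 = 1e12 nL, so multiply by 1e12).
Q = 279.088 nL/s


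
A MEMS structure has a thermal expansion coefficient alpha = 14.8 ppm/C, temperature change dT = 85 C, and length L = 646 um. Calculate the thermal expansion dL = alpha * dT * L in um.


Step 1: Convert CTE: alpha = 14.8 ppm/C = 14.8e-6 /C
Step 2: dL = 14.8e-6 * 85 * 646
dL = 0.8127 um


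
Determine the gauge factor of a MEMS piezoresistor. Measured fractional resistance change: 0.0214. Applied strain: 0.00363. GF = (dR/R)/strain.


Step 1: Identify values.
dR/R = 0.0214, strain = 0.00363
Step 2: GF = (dR/R) / strain = 0.0214 / 0.00363
GF = 5.9


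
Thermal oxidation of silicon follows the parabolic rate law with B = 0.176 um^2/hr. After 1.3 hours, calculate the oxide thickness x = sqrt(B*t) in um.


Step 1: Compute B*t = 0.176 * 1.3 = 0.2288
Step 2: x = sqrt(0.2288)
x = 0.478 um


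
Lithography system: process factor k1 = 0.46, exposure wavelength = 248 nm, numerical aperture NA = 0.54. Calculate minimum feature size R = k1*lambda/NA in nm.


Step 1: Identify values: k1 = 0.46, lambda = 248 nm, NA = 0.54
Step 2: R = k1 * lambda / NA
R = 0.46 * 248 / 0.54
R = 211.3 nm


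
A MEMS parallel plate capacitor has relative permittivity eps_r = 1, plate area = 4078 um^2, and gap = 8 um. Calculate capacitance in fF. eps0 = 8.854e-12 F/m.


Step 1: Convert area to m^2: A = 4078e-12 m^2
Step 2: Convert gap to m: d = 8e-6 m
Step 3: C = eps0 * eps_r * A / d
C = 8.854e-12 * 1 * 4078e-12 / 8e-6
Step 4: Convert to fF (multiply by 1e15).
C = 4.51 fF


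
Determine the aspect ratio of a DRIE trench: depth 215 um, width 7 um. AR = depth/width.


Step 1: AR = depth / width
Step 2: AR = 215 / 7
AR = 30.7


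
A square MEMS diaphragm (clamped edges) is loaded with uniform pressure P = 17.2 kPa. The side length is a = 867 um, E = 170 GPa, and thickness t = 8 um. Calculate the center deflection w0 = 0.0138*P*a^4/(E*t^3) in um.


Step 1: Convert pressure to compatible units (E is in GPa, so P in GPa).
P = 17.2 kPa = 17.2e-6 GPa
Step 2: Compute numerator: 0.0138 * P * a^4.
a^4 = 867^4 = 565036352721
numerator = 0.0138 * 17.2e-6 * 565036352721 = 1.34117e+05
Step 3: Compute denominator: E * t^3 = 170 * 8^3 = 87040
Step 4: w0 = numerator / denominator = 1.34117e+05 / 87040 = 1.5409 um


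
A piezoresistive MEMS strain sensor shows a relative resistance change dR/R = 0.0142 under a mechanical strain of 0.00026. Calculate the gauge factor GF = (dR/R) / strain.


Step 1: Identify values.
dR/R = 0.0142, strain = 0.00026
Step 2: GF = (dR/R) / strain = 0.0142 / 0.00026
GF = 54.6


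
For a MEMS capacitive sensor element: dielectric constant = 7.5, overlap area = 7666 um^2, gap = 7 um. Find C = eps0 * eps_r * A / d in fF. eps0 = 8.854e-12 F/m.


Step 1: Convert area to m^2: A = 7666e-12 m^2
Step 2: Convert gap to m: d = 7e-6 m
Step 3: C = eps0 * eps_r * A / d
C = 8.854e-12 * 7.5 * 7666e-12 / 7e-6
Step 4: Convert to fF (multiply by 1e15).
C = 72.72 fF


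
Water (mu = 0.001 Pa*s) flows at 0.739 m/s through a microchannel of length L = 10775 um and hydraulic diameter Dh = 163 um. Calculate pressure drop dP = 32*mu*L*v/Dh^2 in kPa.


Step 1: Convert to SI: L = 10775e-6 m, Dh = 163e-6 m
Step 2: dP = 32 * 0.001 * 10775e-6 * 0.739 / (163e-6)^2
Step 3: dP = 9590.39 Pa
Step 4: Convert to kPa: dP = 9.59 kPa


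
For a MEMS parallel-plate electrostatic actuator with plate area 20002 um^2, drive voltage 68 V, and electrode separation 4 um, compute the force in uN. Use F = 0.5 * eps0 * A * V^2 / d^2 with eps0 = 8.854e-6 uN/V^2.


Step 1: Identify parameters.
eps0 = 8.854e-6 uN/V^2, A = 20002 um^2, V = 68 V, d = 4 um
Step 2: Compute V^2 = 68^2 = 4624
Step 3: Compute d^2 = 4^2 = 16
Step 4: F = 0.5 * 8.854e-6 * 20002 * 4624 / 16
F = 25.591 uN


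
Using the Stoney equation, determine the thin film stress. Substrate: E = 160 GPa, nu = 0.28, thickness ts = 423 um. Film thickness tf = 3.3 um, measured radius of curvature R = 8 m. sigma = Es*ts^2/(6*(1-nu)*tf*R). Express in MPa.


Step 1: Compute numerator: Es * ts^2 = 160 * 423^2 = 28628640 (GPa*um^2)
Step 2: Compute denominator (R in um): 6*(1-nu)*tf*R = 6*0.72*3.3*8e6 = 114048000.0 (um^2)
Step 3: sigma (GPa) = 28628640 / 114048000.0 = 2.51023e-01 GPa
Step 4: Convert to MPa (x1000): sigma = 251.0 MPa


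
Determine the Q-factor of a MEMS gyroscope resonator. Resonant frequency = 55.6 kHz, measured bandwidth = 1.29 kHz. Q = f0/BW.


Step 1: Q = f0 / bandwidth
Step 2: Q = 55.6 / 1.29
Q = 43.1


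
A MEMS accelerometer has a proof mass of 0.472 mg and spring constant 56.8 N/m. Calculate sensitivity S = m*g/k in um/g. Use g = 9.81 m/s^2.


Step 1: Convert mass: m = 0.472 mg = 4.72e-07 kg
Step 2: S = m * g / k = 4.72e-07 * 9.81 / 56.8
Step 3: S = 8.15e-08 m/g
Step 4: Convert to um/g: S = 0.082 um/g


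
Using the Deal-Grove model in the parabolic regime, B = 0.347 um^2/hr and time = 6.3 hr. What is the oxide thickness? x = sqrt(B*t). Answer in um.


Step 1: Compute B*t = 0.347 * 6.3 = 2.1861
Step 2: x = sqrt(2.1861)
x = 1.479 um


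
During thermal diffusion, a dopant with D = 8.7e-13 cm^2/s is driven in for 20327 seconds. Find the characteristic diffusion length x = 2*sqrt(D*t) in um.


Step 1: Compute D*t = 8.7e-13 * 20327 = 1.768449e-08 cm^2
Step 2: sqrt(D*t) = 1.3298e-04 cm
Step 3: x = 2 * 1.3298e-04 cm = 2.6596e-04 cm
Step 4: Convert to um (1 cm = 1e4 um): x = 2.66 um


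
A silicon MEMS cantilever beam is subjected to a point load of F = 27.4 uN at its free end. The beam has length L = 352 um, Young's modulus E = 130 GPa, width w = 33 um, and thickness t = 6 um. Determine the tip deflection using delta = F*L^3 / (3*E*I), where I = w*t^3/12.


Step 1: Calculate the second moment of area.
I = w * t^3 / 12 = 33 * 6^3 / 12 = 594.0 um^4
Step 2: Convert E to consistent units (1 GPa = 1000 uN/um^2).
E = 130 GPa = 130000 uN/um^2
Step 3: Calculate tip deflection.
delta = F * L^3 / (3 * E * I)
delta = 27.4 * 352^3 / (3 * 130000 * 594.0)
delta = 5.1585 um


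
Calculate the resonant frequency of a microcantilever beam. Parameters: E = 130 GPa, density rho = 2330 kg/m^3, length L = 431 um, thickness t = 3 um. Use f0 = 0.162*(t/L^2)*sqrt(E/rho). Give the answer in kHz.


Step 1: Convert units to SI.
t_SI = 3e-6 m, L_SI = 431e-6 m
Step 2: Calculate sqrt(E/rho).
sqrt(130e9 / 2330) = 7469.54 m/s
Step 3: Compute f0.
f0 = 0.162 * 3e-6 / (431e-6)^2 * 7469.54 = 19542.3 Hz = 19.54 kHz


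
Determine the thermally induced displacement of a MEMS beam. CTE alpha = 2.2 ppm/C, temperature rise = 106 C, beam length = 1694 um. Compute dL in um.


Step 1: Convert CTE: alpha = 2.2 ppm/C = 2.2e-6 /C
Step 2: dL = 2.2e-6 * 106 * 1694
dL = 0.395 um


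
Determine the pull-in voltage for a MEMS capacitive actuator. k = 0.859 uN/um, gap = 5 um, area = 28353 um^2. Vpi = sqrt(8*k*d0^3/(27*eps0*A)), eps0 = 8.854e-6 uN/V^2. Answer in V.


Step 1: Compute numerator: 8 * k * d0^3 = 8 * 0.859 * 5^3 = 859.0
Step 2: Compute denominator: 27 * eps0 * A = 27 * 8.854e-6 * 28353 = 6.778011
Step 3: Vpi = sqrt(859.0 / 6.778011)
Vpi = 11.26 V


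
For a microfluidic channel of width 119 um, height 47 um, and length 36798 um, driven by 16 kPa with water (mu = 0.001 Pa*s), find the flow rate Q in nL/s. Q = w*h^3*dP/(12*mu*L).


Step 1: Convert all dimensions to SI (meters).
w = 119e-6 m, h = 47e-6 m, L = 36798e-6 m, dP = 16e3 Pa
Step 2: Q = w * h^3 * dP / (12 * mu * L)
Q = 119e-6 * (47e-6)^3 * 16e3 / (12 * 0.001 * 36798e-6) = 4.4766697e-10 m^3/s
Step 3: Convert Q from m^3/s to nL/s (1 m^3 = 1e12 nL, so multiply by 1e12).
Q = 447.667 nL/s


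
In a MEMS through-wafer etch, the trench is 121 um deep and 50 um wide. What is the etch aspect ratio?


Step 1: AR = depth / width
Step 2: AR = 121 / 50
AR = 2.4


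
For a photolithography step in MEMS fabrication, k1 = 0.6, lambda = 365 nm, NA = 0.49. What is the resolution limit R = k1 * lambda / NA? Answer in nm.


Step 1: Identify values: k1 = 0.6, lambda = 365 nm, NA = 0.49
Step 2: R = k1 * lambda / NA
R = 0.6 * 365 / 0.49
R = 446.9 nm


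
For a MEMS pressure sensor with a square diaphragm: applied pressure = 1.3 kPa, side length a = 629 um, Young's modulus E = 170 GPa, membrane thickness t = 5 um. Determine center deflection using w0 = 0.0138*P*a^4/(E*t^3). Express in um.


Step 1: Convert pressure to compatible units (E is in GPa, so P in GPa).
P = 1.3 kPa = 1.3e-6 GPa
Step 2: Compute numerator: 0.0138 * P * a^4.
a^4 = 629^4 = 156531800881
numerator = 0.0138 * 1.3e-6 * 156531800881 = 2.80818e+03
Step 3: Compute denominator: E * t^3 = 170 * 5^3 = 21250
Step 4: w0 = numerator / denominator = 2.80818e+03 / 21250 = 0.1321 um


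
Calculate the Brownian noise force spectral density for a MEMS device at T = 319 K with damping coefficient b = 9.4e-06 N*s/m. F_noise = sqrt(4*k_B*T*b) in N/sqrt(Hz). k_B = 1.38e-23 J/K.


Step 1: Compute 4 * k_B * T * b
= 4 * 1.38e-23 * 319 * 9.4e-06
= 1.6552e-25 N^2/Hz
Step 2: F_noise = sqrt(1.6552e-25)
F_noise = 4.07e-13 N/sqrt(Hz)


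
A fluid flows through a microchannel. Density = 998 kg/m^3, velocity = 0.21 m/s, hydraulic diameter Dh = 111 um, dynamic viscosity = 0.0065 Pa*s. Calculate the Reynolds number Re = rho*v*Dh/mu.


Step 1: Convert Dh to meters: Dh = 111e-6 m
Step 2: Re = rho * v * Dh / mu
Re = 998 * 0.21 * 111e-6 / 0.0065
Re = 3.579


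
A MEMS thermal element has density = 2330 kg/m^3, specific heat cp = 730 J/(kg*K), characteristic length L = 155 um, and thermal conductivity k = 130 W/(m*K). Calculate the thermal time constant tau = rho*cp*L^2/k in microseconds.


Step 1: Convert L to m: L = 155e-6 m
Step 2: L^2 = (155e-6)^2 = 2.4025e-08 m^2
Step 3: tau = 2330 * 730 * 2.4025e-08 / 130 = 3.143394e-04 s
Step 4: Convert to microseconds (multiply by 1e6).
tau = 314.339 us


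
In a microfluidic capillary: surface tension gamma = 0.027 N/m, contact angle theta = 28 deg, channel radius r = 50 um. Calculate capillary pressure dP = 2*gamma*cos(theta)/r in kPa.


Step 1: cos(28 deg) = 0.8829
Step 2: Convert r to m: r = 50e-6 m
Step 3: dP = 2 * 0.027 * 0.8829 / 50e-6 = 953.5 Pa
Step 4: Convert Pa to kPa (divide by 1000).
dP = 0.95 kPa


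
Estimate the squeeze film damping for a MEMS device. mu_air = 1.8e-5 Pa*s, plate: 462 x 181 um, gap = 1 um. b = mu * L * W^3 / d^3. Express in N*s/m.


Step 1: Convert to SI.
L = 462e-6 m, W = 181e-6 m, d = 1e-6 m
Step 2: W^3 = (181e-6)^3 = 5.93e-12 m^3
Step 3: d^3 = (1e-6)^3 = 1.00e-18 m^3
Step 4: b = 1.8e-5 * 462e-6 * 5.93e-12 / 1.00e-18
b = 4.93e-02 N*s/m


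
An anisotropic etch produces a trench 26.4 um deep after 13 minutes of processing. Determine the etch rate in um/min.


Step 1: Etch rate = depth / time
Step 2: rate = 26.4 / 13
rate = 2.031 um/min


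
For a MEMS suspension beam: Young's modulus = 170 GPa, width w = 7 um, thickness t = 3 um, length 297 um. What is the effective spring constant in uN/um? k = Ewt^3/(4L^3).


Step 1: Convert E to consistent units (1 GPa = 1000 uN/um^2).
E = 170 GPa = 170000 uN/um^2
Step 2: Compute t^3 = 3^3 = 27
Step 3: Compute L^3 = 297^3 = 26198073
Step 4: k = 170000 * 7 * 27 / (4 * 26198073)
k = 0.3066 uN/um


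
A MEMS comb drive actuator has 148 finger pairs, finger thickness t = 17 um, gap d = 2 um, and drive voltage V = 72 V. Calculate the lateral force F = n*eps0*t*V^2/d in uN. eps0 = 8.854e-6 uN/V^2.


Step 1: Parameters: n=148, eps0=8.854e-6 uN/V^2, t=17 um, V=72 V, d=2 um
Step 2: V^2 = 5184
Step 3: F = 148 * 8.854e-6 * 17 * 5184 / 2
F = 57.741 uN


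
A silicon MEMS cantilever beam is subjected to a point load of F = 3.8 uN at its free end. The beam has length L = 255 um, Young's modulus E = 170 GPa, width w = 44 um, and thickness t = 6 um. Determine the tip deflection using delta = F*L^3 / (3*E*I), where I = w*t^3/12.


Step 1: Calculate the second moment of area.
I = w * t^3 / 12 = 44 * 6^3 / 12 = 792.0 um^4
Step 2: Convert E to consistent units (1 GPa = 1000 uN/um^2).
E = 170 GPa = 170000 uN/um^2
Step 3: Calculate tip deflection.
delta = F * L^3 / (3 * E * I)
delta = 3.8 * 255^3 / (3 * 170000 * 792.0)
delta = 0.156 um


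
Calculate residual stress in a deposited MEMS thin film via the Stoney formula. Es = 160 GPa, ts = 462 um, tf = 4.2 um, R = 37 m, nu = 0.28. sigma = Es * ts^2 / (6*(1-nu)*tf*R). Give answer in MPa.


Step 1: Compute numerator: Es * ts^2 = 160 * 462^2 = 34151040 (GPa*um^2)
Step 2: Compute denominator (R in um): 6*(1-nu)*tf*R = 6*0.72*4.2*37e6 = 671328000.0 (um^2)
Step 3: sigma (GPa) = 34151040 / 671328000.0 = 5.0871e-02 GPa
Step 4: Convert to MPa (x1000): sigma = 50.9 MPa


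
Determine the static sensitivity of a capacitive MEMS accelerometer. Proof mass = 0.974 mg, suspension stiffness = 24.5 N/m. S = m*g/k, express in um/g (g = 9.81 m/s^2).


Step 1: Convert mass: m = 0.974 mg = 9.74e-07 kg
Step 2: S = m * g / k = 9.74e-07 * 9.81 / 24.5
Step 3: S = 3.90e-07 m/g
Step 4: Convert to um/g: S = 0.39 um/g


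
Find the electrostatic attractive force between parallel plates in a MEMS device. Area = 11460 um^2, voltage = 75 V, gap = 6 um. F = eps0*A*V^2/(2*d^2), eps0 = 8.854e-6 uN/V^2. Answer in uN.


Step 1: Identify parameters.
eps0 = 8.854e-6 uN/V^2, A = 11460 um^2, V = 75 V, d = 6 um
Step 2: Compute V^2 = 75^2 = 5625
Step 3: Compute d^2 = 6^2 = 36
Step 4: F = 0.5 * 8.854e-6 * 11460 * 5625 / 36
F = 7.927 uN


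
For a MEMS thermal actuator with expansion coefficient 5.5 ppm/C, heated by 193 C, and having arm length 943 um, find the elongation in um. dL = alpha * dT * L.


Step 1: Convert CTE: alpha = 5.5 ppm/C = 5.5e-6 /C
Step 2: dL = 5.5e-6 * 193 * 943
dL = 1.001 um


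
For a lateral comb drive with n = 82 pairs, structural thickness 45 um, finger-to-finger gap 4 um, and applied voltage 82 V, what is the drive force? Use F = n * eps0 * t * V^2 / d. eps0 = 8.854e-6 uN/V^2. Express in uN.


Step 1: Parameters: n=82, eps0=8.854e-6 uN/V^2, t=45 um, V=82 V, d=4 um
Step 2: V^2 = 6724
Step 3: F = 82 * 8.854e-6 * 45 * 6724 / 4
F = 54.92 uN


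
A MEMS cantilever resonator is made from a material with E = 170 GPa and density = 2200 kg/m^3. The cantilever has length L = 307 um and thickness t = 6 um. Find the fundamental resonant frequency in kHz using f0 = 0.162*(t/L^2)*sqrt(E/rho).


Step 1: Convert units to SI.
t_SI = 6e-6 m, L_SI = 307e-6 m
Step 2: Calculate sqrt(E/rho).
sqrt(170e9 / 2200) = 8790.49 m/s
Step 3: Compute f0.
f0 = 0.162 * 6e-6 / (307e-6)^2 * 8790.49 = 90657.3 Hz = 90.66 kHz


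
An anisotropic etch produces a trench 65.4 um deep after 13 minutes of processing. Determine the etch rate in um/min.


Step 1: Etch rate = depth / time
Step 2: rate = 65.4 / 13
rate = 5.031 um/min


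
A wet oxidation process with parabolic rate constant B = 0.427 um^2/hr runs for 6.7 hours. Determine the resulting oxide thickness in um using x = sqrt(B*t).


Step 1: Compute B*t = 0.427 * 6.7 = 2.8609
Step 2: x = sqrt(2.8609)
x = 1.691 um
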